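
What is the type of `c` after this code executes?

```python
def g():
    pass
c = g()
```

A function with no return statement returns None

NoneType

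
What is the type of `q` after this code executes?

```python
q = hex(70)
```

hex() returns str representation

str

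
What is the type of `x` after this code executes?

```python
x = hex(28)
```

hex() returns str representation

str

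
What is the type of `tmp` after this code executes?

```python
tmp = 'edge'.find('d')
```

str.find() returns int (index, or -1)

int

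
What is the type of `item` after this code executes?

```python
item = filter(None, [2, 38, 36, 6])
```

filter() returns a filter iterator object

filter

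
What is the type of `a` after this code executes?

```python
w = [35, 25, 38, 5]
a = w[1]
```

Indexing a list of ints returns int (w[1] = 25)

int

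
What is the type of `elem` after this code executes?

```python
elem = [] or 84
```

'or' returns first truthy value (84, which is int)

int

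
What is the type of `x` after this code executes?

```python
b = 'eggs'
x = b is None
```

'is' comparison returns bool

bool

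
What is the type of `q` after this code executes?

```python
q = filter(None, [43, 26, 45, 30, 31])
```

filter() returns a filter iterator object

filter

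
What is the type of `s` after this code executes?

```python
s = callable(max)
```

callable() returns bool

bool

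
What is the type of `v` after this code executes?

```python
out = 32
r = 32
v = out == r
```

Equality comparison returns bool

bool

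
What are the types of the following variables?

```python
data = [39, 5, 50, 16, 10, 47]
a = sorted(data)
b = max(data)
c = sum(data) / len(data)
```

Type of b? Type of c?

max of ints returns int; int / int returns float

int, float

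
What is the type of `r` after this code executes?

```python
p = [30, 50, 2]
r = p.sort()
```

list.sort() returns None (sorts in place)

NoneType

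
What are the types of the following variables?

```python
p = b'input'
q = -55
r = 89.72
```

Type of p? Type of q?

p is bytes; q is int

bytes, int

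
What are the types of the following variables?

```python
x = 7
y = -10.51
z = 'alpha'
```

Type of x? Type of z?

x is int; z is str

int, str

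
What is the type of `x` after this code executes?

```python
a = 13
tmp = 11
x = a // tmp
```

int // int returns int (13 // 11 = 1)

int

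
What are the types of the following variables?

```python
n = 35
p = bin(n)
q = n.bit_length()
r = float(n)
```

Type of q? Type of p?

int.bit_length() returns int; bin() returns str

int, str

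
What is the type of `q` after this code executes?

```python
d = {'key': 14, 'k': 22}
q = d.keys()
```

.keys() returns a dict_keys view object

dict_keys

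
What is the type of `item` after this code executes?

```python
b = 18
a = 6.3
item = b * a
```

int * float returns float (18 * 6.3 = 113.4)

float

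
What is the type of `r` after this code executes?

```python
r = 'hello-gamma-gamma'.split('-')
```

str.split() returns list

list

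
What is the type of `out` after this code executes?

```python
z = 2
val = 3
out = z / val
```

int / int always returns float in Python 3 (2 / 3 = 0.666667)

float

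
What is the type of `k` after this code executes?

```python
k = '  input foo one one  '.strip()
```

str.strip() returns str

str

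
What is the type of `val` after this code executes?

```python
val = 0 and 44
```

'and' returns the first falsy value (0, which is int)

int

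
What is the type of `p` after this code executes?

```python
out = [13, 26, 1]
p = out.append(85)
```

list.append() returns None (mutates in place)

NoneType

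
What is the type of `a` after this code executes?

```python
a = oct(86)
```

oct() returns str representation

str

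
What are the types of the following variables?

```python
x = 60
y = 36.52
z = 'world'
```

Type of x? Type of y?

x is int; y is float

int, float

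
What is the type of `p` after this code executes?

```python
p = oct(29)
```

oct() returns str representation

str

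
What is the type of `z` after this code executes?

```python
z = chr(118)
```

chr() returns str (single character)

str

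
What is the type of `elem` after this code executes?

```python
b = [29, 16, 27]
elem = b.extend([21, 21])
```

list.extend() returns None

NoneType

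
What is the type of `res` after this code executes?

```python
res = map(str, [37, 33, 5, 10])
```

map() returns a map iterator object

map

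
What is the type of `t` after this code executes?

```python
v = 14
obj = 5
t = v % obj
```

int % int returns int (14 % 5 = 4)

int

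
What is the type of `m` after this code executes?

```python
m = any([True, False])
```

any() returns bool

bool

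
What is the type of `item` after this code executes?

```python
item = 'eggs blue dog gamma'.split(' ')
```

str.split() returns list

list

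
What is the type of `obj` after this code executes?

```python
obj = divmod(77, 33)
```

divmod() returns a tuple (quotient, remainder)

tuple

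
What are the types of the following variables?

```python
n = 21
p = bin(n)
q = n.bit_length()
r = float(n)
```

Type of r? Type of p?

float() returns float; bin() returns str

float, str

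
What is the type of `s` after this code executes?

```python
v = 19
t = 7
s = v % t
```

int % int returns int (19 % 7 = 5)

int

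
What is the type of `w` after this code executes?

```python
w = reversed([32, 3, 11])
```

reversed() on a list returns a list_reverseiterator

list_reverseiterator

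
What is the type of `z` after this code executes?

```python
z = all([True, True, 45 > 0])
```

all() returns bool

bool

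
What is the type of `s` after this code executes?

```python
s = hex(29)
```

hex() returns str representation

str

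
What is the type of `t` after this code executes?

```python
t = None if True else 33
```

Ternary: condition is True, if branch (None) taken → NoneType

NoneType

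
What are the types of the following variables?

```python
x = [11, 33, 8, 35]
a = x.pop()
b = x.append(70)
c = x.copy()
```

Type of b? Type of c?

list.append() returns None; list.copy() returns list

NoneType, list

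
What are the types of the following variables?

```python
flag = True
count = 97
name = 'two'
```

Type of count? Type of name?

count is int; name is str

int, str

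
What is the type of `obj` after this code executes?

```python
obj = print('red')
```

print() returns None

NoneType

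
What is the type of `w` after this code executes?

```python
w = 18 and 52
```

'and' returns the last value when all truthy (52, which is int)

int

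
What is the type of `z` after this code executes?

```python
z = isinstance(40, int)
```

isinstance() returns bool

bool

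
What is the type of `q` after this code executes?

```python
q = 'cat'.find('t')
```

str.find() returns int (index, or -1)

int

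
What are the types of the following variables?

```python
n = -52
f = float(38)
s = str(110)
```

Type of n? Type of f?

n is int; f is float

int, float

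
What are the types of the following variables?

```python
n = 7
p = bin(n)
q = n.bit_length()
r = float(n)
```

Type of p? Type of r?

bin() returns str; float() returns float

str, float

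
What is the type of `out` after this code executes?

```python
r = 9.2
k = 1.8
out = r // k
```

float // float returns float (floor division preserves float type)

float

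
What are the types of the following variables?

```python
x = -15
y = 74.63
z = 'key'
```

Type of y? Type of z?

y is float; z is str

float, str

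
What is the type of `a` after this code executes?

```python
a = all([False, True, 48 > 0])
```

all() returns bool

bool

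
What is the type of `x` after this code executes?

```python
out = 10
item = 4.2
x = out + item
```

int + float returns float (10 + 4.2 = 14.2)

float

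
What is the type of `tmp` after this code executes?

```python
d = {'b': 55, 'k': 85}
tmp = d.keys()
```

.keys() returns a dict_keys view object

dict_keys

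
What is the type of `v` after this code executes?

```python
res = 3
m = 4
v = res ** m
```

int ** positive int returns int (3 ** 4 = 81)

int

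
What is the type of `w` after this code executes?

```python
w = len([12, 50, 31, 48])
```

len() always returns int

int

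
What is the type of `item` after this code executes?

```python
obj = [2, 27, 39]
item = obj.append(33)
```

list.append() returns None (mutates in place)

NoneType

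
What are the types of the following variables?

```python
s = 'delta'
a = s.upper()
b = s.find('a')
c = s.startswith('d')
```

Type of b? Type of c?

str.find() returns int; str.startswith() returns bool

int, bool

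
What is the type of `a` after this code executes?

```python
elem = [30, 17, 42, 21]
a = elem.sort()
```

list.sort() returns None (sorts in place)

NoneType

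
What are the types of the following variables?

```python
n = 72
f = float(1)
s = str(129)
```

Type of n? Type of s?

n is int; s is str

int, str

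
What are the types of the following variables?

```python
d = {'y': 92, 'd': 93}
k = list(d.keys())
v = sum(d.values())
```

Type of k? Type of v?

list(...) returns list; sum of int values returns int

list, int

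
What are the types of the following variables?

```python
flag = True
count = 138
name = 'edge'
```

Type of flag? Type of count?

flag is bool; count is int

bool, int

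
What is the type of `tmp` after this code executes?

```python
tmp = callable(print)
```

callable() returns bool

bool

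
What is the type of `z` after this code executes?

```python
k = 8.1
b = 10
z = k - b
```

float - int returns float (8.1 - 10 = -1.9)

float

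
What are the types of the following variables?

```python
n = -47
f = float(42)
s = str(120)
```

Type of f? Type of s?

f is float; s is str

float, str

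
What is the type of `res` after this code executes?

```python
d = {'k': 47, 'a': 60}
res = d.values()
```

.values() returns a dict_values view object

dict_values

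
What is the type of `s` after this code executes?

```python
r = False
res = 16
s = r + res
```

bool + int returns int (False is 0, so 0 + 16 = 16)

int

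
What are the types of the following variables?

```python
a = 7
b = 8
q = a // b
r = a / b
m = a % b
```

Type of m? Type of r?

int % int returns int; int / int returns float

int, float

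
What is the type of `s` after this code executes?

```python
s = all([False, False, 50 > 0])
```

all() returns bool

bool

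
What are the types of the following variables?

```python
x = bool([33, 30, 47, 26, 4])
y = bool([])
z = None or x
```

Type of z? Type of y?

None or <bool> returns the bool; bool() returns bool

bool, bool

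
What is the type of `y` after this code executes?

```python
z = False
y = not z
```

'not' always returns bool

bool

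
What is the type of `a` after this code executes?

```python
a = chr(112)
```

chr() returns str (single character)

str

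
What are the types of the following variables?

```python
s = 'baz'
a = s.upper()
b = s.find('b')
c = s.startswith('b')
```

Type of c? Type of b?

str.startswith() returns bool; str.find() returns int

bool, int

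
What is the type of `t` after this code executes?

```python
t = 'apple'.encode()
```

str.encode() returns bytes

bytes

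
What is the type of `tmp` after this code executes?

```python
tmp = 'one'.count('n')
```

str.count() returns int

int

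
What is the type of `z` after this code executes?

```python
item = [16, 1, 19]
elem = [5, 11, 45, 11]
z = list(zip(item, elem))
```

list(zip(...)) returns a list of tuples

list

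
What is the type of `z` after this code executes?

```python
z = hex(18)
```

hex() returns str representation

str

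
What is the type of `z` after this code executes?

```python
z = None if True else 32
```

Ternary: condition is True, if branch (None) taken → NoneType

NoneType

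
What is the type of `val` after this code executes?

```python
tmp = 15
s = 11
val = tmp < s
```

Comparison operators return bool

bool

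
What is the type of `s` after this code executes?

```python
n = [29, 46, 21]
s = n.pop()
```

list.pop() returns the popped element (int here)

int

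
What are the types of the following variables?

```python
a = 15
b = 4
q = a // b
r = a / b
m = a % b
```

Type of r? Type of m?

int / int returns float; int % int returns int

float, int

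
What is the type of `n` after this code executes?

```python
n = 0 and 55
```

'and' returns the first falsy value (0, which is int)

int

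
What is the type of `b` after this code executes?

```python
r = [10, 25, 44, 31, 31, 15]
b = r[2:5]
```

Slicing a list always returns a list

list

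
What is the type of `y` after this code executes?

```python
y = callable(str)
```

callable() returns bool

bool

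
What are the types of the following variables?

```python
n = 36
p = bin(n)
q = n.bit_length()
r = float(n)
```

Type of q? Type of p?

int.bit_length() returns int; bin() returns str

int, str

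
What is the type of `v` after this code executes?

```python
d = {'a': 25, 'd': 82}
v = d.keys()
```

.keys() returns a dict_keys view object

dict_keys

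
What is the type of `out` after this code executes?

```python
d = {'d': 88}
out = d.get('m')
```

dict.get() returns None when key 'm' is not found and no default given

NoneType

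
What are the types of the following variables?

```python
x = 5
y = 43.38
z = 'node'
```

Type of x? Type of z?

x is int; z is str

int, str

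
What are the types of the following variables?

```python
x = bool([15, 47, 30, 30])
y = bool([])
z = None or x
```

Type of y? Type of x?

bool() returns bool; bool() returns bool

bool, bool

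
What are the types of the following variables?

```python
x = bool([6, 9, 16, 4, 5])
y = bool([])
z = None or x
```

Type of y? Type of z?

bool() returns bool; None or <bool> returns the bool

bool, bool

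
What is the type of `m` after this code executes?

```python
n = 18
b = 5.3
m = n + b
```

int + float returns float (18 + 5.3 = 23.3)

float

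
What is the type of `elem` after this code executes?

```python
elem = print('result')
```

print() returns None

NoneType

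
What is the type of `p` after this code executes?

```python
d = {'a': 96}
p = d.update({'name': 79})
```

dict.update() returns None

NoneType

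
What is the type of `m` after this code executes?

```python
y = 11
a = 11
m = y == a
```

Equality comparison returns bool

bool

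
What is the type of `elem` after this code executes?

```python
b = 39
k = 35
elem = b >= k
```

Comparison operators return bool

bool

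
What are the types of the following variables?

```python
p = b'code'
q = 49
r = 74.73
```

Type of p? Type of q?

p is bytes; q is int

bytes, int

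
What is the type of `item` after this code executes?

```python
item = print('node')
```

print() returns None

NoneType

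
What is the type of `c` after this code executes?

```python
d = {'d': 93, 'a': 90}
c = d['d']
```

Accessing dict[str, int] with key 'd' returns int value 93

int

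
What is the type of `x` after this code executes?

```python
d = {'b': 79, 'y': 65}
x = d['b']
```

Accessing dict[str, int] with key 'b' returns int value 79

int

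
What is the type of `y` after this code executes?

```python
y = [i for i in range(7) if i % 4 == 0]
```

A list comprehension [...] produces a list

list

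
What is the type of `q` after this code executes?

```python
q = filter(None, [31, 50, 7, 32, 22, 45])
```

filter() returns a filter iterator object

filter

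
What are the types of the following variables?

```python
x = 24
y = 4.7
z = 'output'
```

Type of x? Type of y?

x is int; y is float

int, float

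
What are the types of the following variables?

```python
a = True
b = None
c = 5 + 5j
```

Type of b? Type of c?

b is NoneType; c is complex

NoneType, complex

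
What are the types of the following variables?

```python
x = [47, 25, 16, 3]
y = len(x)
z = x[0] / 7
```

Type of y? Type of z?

len() returns int; int / int returns float

int, float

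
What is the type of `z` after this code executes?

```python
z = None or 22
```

'or' with None returns the other value (22, int)

int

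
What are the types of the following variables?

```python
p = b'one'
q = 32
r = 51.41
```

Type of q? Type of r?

q is int; r is float

int, float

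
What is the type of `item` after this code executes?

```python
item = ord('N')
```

ord() returns int (Unicode code point)

int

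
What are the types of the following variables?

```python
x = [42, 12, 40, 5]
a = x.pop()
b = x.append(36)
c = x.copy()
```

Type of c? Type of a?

list.copy() returns list; list.pop() returns the element (int)

list, int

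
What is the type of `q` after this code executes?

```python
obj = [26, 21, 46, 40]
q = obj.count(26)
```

list.count() returns int

int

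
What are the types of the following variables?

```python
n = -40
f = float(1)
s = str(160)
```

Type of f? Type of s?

f is float; s is str

float, str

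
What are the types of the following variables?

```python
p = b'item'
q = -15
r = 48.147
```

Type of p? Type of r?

p is bytes; r is float

bytes, float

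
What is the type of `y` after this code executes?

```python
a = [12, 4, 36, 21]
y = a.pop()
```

list.pop() returns the popped element (int here)

int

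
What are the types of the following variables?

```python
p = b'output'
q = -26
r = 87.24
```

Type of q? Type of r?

q is int; r is float

int, float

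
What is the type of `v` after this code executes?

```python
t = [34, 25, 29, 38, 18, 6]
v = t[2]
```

Indexing a list of ints returns int (t[2] = 29)

int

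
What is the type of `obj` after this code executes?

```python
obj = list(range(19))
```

list(range(...)) returns list

list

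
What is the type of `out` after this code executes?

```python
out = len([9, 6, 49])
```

len() always returns int

int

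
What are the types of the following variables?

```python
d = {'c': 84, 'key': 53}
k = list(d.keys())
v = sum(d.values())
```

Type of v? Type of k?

sum of int values returns int; list(...) returns list

int, list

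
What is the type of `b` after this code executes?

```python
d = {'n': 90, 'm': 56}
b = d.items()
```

dict.items() returns a dict_items view

dict_items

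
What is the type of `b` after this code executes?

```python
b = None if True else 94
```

Ternary: condition is True, if branch (None) taken → NoneType

NoneType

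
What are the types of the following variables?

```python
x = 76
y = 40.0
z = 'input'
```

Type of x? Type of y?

x is int; y is float

int, float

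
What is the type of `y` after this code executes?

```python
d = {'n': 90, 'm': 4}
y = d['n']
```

Accessing dict[str, int] with key 'n' returns int value 90

int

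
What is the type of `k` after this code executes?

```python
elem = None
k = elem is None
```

'is' comparison returns bool

bool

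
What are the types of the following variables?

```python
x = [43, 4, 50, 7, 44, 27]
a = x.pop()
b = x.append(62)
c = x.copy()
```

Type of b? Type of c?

list.append() returns None; list.copy() returns list

NoneType, list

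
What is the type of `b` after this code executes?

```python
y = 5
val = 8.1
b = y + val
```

int + float returns float (5 + 8.1 = 13.1)

float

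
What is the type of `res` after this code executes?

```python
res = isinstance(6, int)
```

isinstance() returns bool

bool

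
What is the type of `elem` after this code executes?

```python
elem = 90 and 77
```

'and' returns the last value when all truthy (77, which is int)

int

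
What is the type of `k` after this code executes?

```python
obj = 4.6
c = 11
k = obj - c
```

float - int returns float (4.6 - 11 = -6.4)

float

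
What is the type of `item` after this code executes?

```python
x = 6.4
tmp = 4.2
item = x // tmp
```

float // float returns float (floor division preserves float type)

float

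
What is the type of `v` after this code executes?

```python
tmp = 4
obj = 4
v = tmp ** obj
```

int ** positive int returns int (4 ** 4 = 256)

int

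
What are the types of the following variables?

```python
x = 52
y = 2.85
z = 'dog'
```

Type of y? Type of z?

y is float; z is str

float, str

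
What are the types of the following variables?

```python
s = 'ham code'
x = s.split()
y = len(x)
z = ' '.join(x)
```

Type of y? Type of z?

len() returns int; str.join() returns str

int, str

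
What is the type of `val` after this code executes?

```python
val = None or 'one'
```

'or' with None returns the other value ('one', str)

str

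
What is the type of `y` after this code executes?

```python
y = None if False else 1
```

Ternary: condition is False, else branch (1) taken → int

int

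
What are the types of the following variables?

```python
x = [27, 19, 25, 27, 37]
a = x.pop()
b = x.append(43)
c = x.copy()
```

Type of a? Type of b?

list.pop() returns the element (int); list.append() returns None

int, NoneType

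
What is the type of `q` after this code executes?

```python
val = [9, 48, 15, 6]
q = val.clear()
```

list.clear() returns None

NoneType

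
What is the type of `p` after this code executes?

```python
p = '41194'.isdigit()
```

str.isdigit() returns bool

bool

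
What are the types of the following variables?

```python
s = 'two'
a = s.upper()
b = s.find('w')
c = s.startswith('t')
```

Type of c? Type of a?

str.startswith() returns bool; str.upper() returns str

bool, str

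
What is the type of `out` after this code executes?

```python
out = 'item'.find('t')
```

str.find() returns int (index, or -1)

int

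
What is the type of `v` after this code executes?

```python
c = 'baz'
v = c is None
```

'is' comparison returns bool

bool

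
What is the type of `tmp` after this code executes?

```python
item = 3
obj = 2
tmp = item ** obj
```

int ** positive int returns int (3 ** 2 = 9)

int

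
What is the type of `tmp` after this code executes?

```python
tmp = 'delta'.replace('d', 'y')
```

str.replace() returns str

str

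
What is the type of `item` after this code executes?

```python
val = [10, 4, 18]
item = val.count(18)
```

list.count() returns int

int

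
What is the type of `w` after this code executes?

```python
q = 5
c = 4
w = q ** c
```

int ** positive int returns int (5 ** 4 = 625)

int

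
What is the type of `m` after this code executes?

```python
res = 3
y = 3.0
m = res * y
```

int * float returns float (3 * 3.0 = 9.0)

float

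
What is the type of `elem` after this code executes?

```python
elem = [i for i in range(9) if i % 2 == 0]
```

A list comprehension [...] produces a list

list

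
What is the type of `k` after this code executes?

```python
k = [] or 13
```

'or' returns first truthy value (13, which is int)

int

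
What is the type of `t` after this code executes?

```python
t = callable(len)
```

callable() returns bool

bool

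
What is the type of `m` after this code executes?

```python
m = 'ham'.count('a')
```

str.count() returns int

int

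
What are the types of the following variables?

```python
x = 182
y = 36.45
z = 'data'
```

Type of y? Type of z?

y is float; z is str

float, str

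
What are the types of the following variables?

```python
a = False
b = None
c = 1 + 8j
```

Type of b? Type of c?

b is NoneType; c is complex

NoneType, complex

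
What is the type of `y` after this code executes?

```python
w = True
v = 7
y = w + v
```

bool + int returns int (True is 1, so 1 + 7 = 8)

int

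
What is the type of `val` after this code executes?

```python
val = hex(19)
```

hex() returns str representation

str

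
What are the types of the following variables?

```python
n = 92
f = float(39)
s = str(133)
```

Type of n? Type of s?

n is int; s is str

int, str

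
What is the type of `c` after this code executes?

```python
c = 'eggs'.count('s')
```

str.count() returns int

int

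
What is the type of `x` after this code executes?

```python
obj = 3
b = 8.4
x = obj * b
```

int * float returns float (3 * 8.4 = 25.2)

float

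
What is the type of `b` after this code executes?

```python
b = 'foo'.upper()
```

str.upper() returns str

str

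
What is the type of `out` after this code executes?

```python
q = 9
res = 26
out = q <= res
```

Comparison operators return bool

bool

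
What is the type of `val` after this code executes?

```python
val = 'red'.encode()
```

str.encode() returns bytes

bytes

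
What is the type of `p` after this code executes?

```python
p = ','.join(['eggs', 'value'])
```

str.join() returns str

str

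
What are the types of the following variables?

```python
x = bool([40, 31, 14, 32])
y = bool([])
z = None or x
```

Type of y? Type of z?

bool() returns bool; None or <bool> returns the bool

bool, bool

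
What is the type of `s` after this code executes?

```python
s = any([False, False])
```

any() returns bool

bool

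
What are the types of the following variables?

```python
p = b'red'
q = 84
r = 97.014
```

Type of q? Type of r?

q is int; r is float

int, float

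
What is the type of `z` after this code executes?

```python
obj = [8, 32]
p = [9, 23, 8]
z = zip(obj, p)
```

zip() returns a zip iterator object

zip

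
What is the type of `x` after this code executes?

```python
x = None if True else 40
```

Ternary: condition is True, if branch (None) taken → NoneType

NoneType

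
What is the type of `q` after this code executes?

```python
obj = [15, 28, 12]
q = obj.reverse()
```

list.reverse() returns None

NoneType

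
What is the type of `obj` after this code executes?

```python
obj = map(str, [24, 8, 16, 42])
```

map() returns a map iterator object

map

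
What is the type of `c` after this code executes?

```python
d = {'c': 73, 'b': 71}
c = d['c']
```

Accessing dict[str, int] with key 'c' returns int value 73

int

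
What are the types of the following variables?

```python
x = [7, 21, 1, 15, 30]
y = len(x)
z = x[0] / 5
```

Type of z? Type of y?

int / int returns float; len() returns int

float, int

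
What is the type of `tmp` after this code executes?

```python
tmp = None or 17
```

'or' with None returns the other value (17, int)

int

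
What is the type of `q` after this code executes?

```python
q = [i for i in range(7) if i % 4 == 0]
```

A list comprehension [...] produces a list

list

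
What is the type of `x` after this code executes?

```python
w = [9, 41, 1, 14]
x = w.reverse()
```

list.reverse() returns None

NoneType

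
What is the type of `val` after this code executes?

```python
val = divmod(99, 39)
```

divmod() returns a tuple (quotient, remainder)

tuple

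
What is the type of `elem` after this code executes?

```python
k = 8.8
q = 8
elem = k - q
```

float - int returns float (8.8 - 8 = 0.8)

float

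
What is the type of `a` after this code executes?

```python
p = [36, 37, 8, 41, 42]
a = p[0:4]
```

Slicing a list always returns a list

list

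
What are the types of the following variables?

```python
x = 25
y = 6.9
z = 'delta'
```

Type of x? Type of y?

x is int; y is float

int, float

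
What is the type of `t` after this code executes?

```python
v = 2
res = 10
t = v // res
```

int // int returns int (2 // 10 = 0)

int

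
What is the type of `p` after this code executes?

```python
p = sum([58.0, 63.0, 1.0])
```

sum() of floats returns float

float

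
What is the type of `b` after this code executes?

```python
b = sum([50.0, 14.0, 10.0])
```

sum() of floats returns float

float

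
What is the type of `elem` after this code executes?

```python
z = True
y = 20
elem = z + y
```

bool + int returns int (True is 1, so 1 + 20 = 21)

int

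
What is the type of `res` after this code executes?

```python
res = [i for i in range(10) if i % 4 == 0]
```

A list comprehension [...] produces a list

list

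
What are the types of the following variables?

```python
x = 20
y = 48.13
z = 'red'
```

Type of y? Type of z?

y is float; z is str

float, str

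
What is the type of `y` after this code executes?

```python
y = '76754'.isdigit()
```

str.isdigit() returns bool

bool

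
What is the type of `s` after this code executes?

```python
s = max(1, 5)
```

max() of ints returns int

int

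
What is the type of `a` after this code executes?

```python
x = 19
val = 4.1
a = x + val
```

int + float returns float (19 + 4.1 = 23.1)

float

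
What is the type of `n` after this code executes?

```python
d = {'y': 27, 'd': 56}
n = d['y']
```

Accessing dict[str, int] with key 'y' returns int value 27

int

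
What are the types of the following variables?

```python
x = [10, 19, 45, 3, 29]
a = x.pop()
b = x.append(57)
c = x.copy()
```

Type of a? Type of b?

list.pop() returns the element (int); list.append() returns None

int, NoneType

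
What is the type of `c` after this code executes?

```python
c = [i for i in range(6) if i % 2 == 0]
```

A list comprehension [...] produces a list

list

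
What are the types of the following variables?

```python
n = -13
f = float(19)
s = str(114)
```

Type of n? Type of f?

n is int; f is float

int, float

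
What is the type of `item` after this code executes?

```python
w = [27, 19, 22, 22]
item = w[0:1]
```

Slicing a list always returns a list

list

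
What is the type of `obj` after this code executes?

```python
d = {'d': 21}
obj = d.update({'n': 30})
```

dict.update() returns None

NoneType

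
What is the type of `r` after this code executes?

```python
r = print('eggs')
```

print() returns None

NoneType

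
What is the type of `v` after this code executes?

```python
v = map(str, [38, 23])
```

map() returns a map iterator object

map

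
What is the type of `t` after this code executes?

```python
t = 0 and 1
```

'and' returns the first falsy value (0, which is int)

int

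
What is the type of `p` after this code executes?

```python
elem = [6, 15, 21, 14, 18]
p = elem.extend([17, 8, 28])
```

list.extend() returns None

NoneType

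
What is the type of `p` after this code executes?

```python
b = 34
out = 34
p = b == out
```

Equality comparison returns bool

bool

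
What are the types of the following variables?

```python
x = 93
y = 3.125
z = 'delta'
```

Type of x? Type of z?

x is int; z is str

int, str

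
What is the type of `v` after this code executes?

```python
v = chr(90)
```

chr() returns str (single character)

str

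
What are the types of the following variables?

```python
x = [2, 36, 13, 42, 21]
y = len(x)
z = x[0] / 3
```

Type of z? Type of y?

int / int returns float; len() returns int

float, int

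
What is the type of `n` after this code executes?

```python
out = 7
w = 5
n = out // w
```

int // int returns int (7 // 5 = 1)

int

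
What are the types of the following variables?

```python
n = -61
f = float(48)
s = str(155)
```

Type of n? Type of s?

n is int; s is str

int, str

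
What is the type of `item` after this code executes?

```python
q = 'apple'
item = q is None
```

'is' comparison returns bool

bool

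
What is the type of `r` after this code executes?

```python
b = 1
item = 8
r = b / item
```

int / int always returns float in Python 3 (1 / 8 = 0.125)

float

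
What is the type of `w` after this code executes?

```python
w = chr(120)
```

chr() returns str (single character)

str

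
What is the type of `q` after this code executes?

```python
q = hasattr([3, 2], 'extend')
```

hasattr() returns bool

bool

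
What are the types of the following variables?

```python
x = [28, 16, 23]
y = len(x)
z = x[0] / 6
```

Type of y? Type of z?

len() returns int; int / int returns float

int, float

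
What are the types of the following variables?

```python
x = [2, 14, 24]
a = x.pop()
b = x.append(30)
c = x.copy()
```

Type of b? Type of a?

list.append() returns None; list.pop() returns the element (int)

NoneType, int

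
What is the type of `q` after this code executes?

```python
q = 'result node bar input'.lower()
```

str.lower() returns str

str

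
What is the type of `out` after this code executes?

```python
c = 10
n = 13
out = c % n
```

int % int returns int (10 % 13 = 10)

int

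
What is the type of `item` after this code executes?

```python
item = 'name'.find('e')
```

str.find() returns int (index, or -1)

int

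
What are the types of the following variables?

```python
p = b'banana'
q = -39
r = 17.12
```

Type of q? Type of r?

q is int; r is float

int, float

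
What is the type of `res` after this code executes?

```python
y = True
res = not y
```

'not' always returns bool

bool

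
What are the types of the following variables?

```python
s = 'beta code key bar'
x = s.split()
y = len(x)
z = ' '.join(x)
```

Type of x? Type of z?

str.split() returns list; str.join() returns str

list, str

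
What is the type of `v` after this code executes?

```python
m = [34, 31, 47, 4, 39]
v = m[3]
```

Indexing a list of ints returns int (m[3] = 4)

int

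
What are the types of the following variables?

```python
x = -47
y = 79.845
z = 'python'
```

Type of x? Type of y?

x is int; y is float

int, float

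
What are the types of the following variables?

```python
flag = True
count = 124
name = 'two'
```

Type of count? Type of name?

count is int; name is str

int, str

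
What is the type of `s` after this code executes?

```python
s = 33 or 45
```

'or' returns the first truthy value (33, which is int)

int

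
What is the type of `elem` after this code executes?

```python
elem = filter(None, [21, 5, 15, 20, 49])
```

filter() returns a filter iterator object

filter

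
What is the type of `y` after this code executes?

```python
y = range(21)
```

range() returns a range object

range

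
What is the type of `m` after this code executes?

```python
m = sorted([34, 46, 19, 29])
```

sorted() always returns list

list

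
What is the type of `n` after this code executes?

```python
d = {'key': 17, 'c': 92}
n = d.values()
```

.values() returns a dict_values view object

dict_values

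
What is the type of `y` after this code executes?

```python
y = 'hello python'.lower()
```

str.lower() returns str

str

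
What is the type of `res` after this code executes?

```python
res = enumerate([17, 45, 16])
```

enumerate() returns an enumerate iterator object

enumerate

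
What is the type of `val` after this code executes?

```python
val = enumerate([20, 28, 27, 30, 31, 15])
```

enumerate() returns an enumerate iterator object

enumerate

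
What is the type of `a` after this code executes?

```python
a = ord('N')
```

ord() returns int (Unicode code point)

int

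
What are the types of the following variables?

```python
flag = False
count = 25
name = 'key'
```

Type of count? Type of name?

count is int; name is str

int, str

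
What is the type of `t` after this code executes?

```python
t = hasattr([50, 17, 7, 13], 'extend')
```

hasattr() returns bool

bool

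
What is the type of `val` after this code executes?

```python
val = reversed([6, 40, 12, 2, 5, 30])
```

reversed() on a list returns a list_reverseiterator

list_reverseiterator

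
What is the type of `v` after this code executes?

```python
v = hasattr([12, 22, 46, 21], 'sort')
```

hasattr() returns bool

bool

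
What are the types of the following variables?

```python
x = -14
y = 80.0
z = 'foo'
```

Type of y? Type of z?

y is float; z is str

float, str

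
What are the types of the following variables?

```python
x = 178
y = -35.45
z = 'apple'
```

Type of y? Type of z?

y is float; z is str

float, str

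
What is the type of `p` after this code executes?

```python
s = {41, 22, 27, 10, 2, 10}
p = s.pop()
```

Popping from a set of ints returns int

int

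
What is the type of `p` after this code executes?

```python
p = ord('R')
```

ord() returns int (Unicode code point)

int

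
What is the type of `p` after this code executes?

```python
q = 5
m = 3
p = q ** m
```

int ** positive int returns int (5 ** 3 = 125)

int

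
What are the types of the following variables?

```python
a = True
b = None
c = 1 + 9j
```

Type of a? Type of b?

a is bool; b is NoneType

bool, NoneType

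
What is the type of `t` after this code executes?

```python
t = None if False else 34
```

Ternary: condition is False, else branch (34) taken → int

int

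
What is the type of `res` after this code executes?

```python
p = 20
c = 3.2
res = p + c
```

int + float returns float (20 + 3.2 = 23.2)

float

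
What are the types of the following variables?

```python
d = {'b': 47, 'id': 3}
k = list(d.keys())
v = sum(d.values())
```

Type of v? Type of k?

sum of int values returns int; list(...) returns list

int, list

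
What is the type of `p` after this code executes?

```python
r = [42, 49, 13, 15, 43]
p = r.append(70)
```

list.append() returns None (mutates in place)

NoneType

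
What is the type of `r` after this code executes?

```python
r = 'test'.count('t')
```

str.count() returns int

int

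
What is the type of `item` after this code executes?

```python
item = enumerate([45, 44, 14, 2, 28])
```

enumerate() returns an enumerate iterator object

enumerate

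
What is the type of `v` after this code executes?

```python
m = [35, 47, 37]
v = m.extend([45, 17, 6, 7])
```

list.extend() returns None

NoneType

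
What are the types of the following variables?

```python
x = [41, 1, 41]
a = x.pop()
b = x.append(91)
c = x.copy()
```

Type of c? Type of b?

list.copy() returns list; list.append() returns None

list, NoneType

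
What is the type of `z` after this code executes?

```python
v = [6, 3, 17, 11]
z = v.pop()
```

list.pop() returns the popped element (int here)

int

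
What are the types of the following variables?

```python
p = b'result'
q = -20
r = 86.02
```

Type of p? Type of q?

p is bytes; q is int

bytes, int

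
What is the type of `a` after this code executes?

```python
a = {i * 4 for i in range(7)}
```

A set comprehension {expr for x in iterable} produces a set

set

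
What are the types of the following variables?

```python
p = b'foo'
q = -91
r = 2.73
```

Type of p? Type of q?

p is bytes; q is int

bytes, int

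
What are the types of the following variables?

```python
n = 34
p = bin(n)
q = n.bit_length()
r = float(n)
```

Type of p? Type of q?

bin() returns str; int.bit_length() returns int

str, int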